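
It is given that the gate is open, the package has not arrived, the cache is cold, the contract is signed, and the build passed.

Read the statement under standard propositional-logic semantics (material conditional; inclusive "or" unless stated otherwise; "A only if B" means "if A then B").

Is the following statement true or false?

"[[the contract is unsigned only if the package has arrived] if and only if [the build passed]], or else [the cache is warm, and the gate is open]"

True.

Let S = "the contract is signed" (T), Q = "the package has arrived" (F), U = "the build passed" (T), R = "the cache is warm" (F), P = "the gate is open" (T).
Formalization: ((~S -> Q) <-> U) | (R & P)

~S = ~T = F
~S -> Q = F -> F = T
(~S -> Q) <-> U = T <-> T = T
R & P = F & T = F
((~S -> Q) <-> U) | (R & P) = T | F = T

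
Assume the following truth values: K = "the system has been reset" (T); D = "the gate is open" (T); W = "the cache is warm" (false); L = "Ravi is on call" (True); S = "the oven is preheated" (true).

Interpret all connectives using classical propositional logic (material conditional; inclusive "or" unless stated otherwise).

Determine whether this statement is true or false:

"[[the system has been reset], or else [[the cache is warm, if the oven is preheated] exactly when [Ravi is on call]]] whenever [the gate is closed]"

Values: D=T, K=T, S=T, W=F, L=T.
Parsed as ~D -> (K | ((S -> W) <-> L))

~D = ~T = F
S -> W = T -> F = F
(S -> W) <-> L = F <-> T = F
K | ((S -> W) <-> L) = T | F = T
~D -> (K | ((S -> W) <-> L)) = F -> T = T

The statement is true.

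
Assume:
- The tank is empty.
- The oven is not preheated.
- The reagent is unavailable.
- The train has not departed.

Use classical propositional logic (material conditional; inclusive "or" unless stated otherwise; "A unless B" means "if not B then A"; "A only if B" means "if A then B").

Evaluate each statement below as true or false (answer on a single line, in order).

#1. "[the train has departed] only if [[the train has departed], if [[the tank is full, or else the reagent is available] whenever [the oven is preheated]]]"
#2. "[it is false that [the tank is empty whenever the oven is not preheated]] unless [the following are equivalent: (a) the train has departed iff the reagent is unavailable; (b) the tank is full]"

#1 true, #2 true

Let S = "the train has departed" (False), W = "the oven is preheated" (False), Q = "the tank is full" (False), M = "the reagent is available" (False).

#1: This is S -> ((W -> (Q or M)) -> S).

Q or M = False or False = False
W -> (Q or M) = False -> False = True
(W -> (Q or M)) -> S = True -> False = False
S -> ((W -> (Q or M)) -> S) = False -> False = True
Thus #1 is true.

#2: Parsed as not (not W -> not Q) or ((S iff not M) iff Q)

not W = not False = True
not Q = not False = True
not W -> not Q = True -> True = True
not (not W -> not Q) = not True = False
not M = not False = True
S iff not M = False iff True = False
(S iff not M) iff Q = False iff False = True
not (not W -> not Q) or ((S iff not M) iff Q) = False or True = True
So #2 is true.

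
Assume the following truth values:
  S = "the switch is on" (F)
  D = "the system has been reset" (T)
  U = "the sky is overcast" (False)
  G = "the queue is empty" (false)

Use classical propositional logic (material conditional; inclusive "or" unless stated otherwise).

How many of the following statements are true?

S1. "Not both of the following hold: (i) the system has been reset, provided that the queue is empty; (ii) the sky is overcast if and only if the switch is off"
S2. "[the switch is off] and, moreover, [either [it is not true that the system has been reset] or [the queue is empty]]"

1

S1: Parsed as (G -> D) nand (U iff not S)

G -> D = False -> True = True
not S = not False = True
U iff not S = False iff True = False
(G -> D) nand (U iff not S) = True nand False = True
So S1 is true.

S2: Parsed as not S and (not D or G)

not S = not False = True
not D = not True = False
not D or G = False or False = False
not S and (not D or G) = True and False = False
So S2 is false.

True statements: 1.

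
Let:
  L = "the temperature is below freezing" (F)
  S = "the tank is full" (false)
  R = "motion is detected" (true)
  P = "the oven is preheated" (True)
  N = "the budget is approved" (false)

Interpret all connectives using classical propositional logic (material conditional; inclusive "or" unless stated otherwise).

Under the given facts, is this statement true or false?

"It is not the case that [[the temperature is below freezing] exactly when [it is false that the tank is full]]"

True.

Values: L=False, S=False.
This is not (L iff not S).

not S = not False = True
L iff not S = False iff True = False
not (L iff not S) = not False = True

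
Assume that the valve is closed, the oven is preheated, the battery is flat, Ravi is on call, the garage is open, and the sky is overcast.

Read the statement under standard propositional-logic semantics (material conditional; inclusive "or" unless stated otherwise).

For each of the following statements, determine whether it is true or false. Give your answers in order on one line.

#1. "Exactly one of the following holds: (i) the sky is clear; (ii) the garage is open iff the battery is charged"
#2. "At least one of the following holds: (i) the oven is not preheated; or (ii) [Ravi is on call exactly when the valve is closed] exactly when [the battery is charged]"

#1 F; #2 F

Let V = "the sky is overcast" (T), U = "the garage is closed" (F), R = "the battery is charged" (F), Q = "the oven is preheated" (T), S = "Ravi is on call" (T), P = "the valve is open" (F).

#1: Formalization: ¬V ⊕ (¬U ↔ R)

¬V = ¬T = F
¬U = ¬F = T
¬U ↔ R = T ↔ F = F
¬V ⊕ (¬U ↔ R) = F ⊕ F = F
So #1 is false.

#2: Formalization: ¬Q ∨ ((S ↔ ¬P) ↔ R)

¬Q = ¬T = F
¬P = ¬F = T
S ↔ ¬P = T ↔ T = T
(S ↔ ¬P) ↔ R = T ↔ F = F
¬Q ∨ ((S ↔ ¬P) ↔ R) = F ∨ F = F
Hence #2 is false.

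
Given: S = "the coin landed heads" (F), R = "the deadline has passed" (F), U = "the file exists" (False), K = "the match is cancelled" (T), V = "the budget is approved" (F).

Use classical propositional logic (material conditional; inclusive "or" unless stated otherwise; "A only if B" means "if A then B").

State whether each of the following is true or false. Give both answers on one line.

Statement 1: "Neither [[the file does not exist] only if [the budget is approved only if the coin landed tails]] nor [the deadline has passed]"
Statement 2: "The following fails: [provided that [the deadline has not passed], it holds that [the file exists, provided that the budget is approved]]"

Statement 1: Formalization: (not U -> (V -> not S)) nor R

not U = not False = True
not S = not False = True
V -> not S = False -> True = True
not U -> (V -> not S) = True -> True = True
(not U -> (V -> not S)) nor R = True nor False = False
So Statement 1 is false.

Statement 2: Formalization: not (not R -> (V -> U))

not R = not False = True
V -> U = False -> False = True
not R -> (V -> U) = True -> True = True
not (not R -> (V -> U)) = not True = False
Hence Statement 2 is false.

Statement 1 F; Statement 2 F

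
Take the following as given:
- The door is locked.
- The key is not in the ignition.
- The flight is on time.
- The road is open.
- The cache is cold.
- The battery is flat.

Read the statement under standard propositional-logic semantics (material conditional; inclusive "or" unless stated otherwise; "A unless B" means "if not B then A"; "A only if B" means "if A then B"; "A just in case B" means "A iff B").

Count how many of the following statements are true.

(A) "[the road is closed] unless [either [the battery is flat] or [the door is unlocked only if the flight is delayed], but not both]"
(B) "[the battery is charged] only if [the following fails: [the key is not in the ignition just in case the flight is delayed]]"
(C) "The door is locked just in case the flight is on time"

2

Let D = "the road is closed" (F), M = "the battery is charged" (F), L = "the door is locked" (T), G = "the flight is delayed" (F), N = "the key is in the ignition" (F).

(A): In symbols: D ∨ (¬M ⊕ (¬L → G))

¬M = ¬F = T
¬L = ¬T = F
¬L → G = F → F = T
¬M ⊕ (¬L → G) = T ⊕ T = F
D ∨ (¬M ⊕ (¬L → G)) = F ∨ F = F
So (A) is false.

(B): Parsed as M → ¬(¬N ↔ G)

¬N = ¬F = T
¬N ↔ G = T ↔ F = F
¬(¬N ↔ G) = ¬F = T
M → ¬(¬N ↔ G) = F → T = T
Hence (B) is true.

(C): In symbols: L ↔ ¬G

¬G = ¬F = T
L ↔ ¬G = T ↔ T = T
Hence (C) is true.

2 of the 3 statements are true ((B), (C)).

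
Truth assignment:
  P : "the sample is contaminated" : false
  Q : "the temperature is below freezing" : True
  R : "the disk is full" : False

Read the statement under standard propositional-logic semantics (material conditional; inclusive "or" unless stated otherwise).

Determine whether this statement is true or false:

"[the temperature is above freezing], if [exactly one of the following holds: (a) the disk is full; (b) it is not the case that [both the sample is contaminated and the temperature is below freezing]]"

false

Values: R=False, P=False, Q=True.
This is (R xor not (P and Q)) -> not Q.

P and Q = False and True = False
not (P and Q) = not False = True
R xor not (P and Q) = False xor True = True
not Q = not True = False
(R xor not (P and Q)) -> not Q = True -> False = False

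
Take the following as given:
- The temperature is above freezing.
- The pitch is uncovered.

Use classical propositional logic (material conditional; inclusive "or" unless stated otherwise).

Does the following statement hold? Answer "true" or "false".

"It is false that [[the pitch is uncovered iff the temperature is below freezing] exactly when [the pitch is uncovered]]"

Let Q = "the pitch is covered" (False), P = "the temperature is below freezing" (False).
This is not ((not Q iff P) iff not Q).

not Q = not False = True
not Q iff P = True iff False = False
not Q = not False = True
(not Q iff P) iff not Q = False iff True = False
not ((not Q iff P) iff not Q) = not False = True

True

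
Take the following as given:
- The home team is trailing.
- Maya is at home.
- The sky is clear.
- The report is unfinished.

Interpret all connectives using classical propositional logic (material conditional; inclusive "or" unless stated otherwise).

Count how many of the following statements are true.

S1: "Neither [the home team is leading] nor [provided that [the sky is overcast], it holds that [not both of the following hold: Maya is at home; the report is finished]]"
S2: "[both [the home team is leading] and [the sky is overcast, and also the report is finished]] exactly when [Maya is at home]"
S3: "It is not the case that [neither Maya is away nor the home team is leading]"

Let P = "the home team is leading" (F), R = "the sky is overcast" (F), Q = "Maya is at home" (T), S = "the report is finished" (F).

S1: In symbols: P nor (R -> (Q nand S))

Q nand S = T nand F = T
R -> (Q nand S) = F -> T = T
P nor (R -> (Q nand S)) = F nor T = F
Thus S1 is false.

S2: In symbols: (P & (R & S)) <-> Q

R & S = F & F = F
P & (R & S) = F & F = F
(P & (R & S)) <-> Q = F <-> T = F
So S2 is false.

S3: This is ~(~Q nor P).

~Q = ~T = F
~Q nor P = F nor F = T
~(~Q nor P) = ~T = F
Thus S3 is false.

Count: 0.

0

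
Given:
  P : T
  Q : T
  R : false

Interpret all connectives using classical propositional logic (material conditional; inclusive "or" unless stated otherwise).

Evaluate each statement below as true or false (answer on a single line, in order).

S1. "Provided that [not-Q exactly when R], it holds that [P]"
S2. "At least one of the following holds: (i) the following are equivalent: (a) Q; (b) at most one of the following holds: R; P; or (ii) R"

S1 T / S2 T

S1: In symbols: (not Q iff R) -> P

not Q = not True = False
not Q iff R = False iff False = True
(not Q iff R) -> P = True -> True = True
Hence S1 is true.

S2: In symbols: (Q iff (R nand P)) or R

R nand P = False nand True = True
Q iff (R nand P) = True iff True = True
(Q iff (R nand P)) or R = True or False = True
So S2 is true.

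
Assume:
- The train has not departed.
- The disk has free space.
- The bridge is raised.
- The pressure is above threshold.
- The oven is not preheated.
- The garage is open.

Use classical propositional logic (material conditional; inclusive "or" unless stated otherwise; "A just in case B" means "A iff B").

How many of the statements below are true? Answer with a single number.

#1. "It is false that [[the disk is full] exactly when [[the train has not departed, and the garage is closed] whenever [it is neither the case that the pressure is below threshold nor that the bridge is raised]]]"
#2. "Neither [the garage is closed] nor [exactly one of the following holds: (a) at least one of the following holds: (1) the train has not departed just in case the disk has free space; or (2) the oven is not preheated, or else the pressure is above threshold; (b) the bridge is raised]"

Let Q = "the disk is full" (F), S = "the pressure is above threshold" (T), R = "the bridge is raised" (T), P = "the train has departed" (F), V = "the garage is closed" (F), U = "the oven is preheated" (F).

#1: In symbols: ~(Q <-> ((~S nor R) -> (~P & V)))

~S = ~T = F
~S nor R = F nor T = F
~P = ~F = T
~P & V = T & F = F
(~S nor R) -> (~P & V) = F -> F = T
Q <-> ((~S nor R) -> (~P & V)) = F <-> T = F
~(Q <-> ((~S nor R) -> (~P & V))) = ~F = T
So #1 is true.

#2: This is V nor (((~P <-> ~Q) | (~U | S)) xor R).

~P = ~F = T
~Q = ~F = T
~P <-> ~Q = T <-> T = T
~U = ~F = T
~U | S = T | T = T
(~P <-> ~Q) | (~U | S) = T | T = T
((~P <-> ~Q) | (~U | S)) xor R = T xor T = F
V nor (((~P <-> ~Q) | (~U | S)) xor R) = F nor F = T
Thus #2 is true.

Count: 2.

2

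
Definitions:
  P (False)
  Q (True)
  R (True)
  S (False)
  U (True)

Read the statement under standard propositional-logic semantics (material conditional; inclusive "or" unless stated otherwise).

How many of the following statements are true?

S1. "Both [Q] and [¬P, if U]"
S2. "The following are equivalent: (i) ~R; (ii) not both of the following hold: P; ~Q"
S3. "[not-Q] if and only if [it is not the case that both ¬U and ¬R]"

S1: This is Q ∧ (U → ¬P).

¬P = ¬F = T
U → ¬P = T → T = T
Q ∧ (U → ¬P) = T ∧ T = T
Thus S1 is true.

S2: This is ¬R ↔ (P ↑ ¬Q).

¬R = ¬T = F
¬Q = ¬T = F
P ↑ ¬Q = F ↑ F = T
¬R ↔ (P ↑ ¬Q) = F ↔ T = F
Thus S2 is false.

S3: Formalization: ¬Q ↔ (¬U ↑ ¬R)

¬Q = ¬T = F
¬U = ¬T = F
¬R = ¬T = F
¬U ↑ ¬R = F ↑ F = T
¬Q ↔ (¬U ↑ ¬R) = F ↔ T = F
Hence S3 is false.

True statements: 1 (S1).

1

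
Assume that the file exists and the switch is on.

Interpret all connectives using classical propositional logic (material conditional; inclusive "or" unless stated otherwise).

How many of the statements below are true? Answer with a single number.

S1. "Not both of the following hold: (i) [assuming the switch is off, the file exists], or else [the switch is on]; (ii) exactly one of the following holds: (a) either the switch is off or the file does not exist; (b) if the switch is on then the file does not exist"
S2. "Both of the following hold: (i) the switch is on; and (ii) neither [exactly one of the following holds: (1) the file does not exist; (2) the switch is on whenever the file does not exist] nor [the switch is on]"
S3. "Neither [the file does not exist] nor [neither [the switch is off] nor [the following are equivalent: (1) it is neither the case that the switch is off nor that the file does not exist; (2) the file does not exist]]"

Let Q = "the switch is on" (True), P = "the file exists" (True).

S1: In symbols: ((not Q -> P) or Q) nand ((not Q or not P) xor (Q -> not P))

not Q = not True = False
not Q -> P = False -> True = True
(not Q -> P) or Q = True or True = True
not Q = not True = False
not P = not True = False
not Q or not P = False or False = False
not P = not True = False
Q -> not P = True -> False = False
(not Q or not P) xor (Q -> not P) = False xor False = False
((not Q -> P) or Q) nand ((not Q or not P) xor (Q -> not P)) = True nand False = True
Thus S1 is true.

S2: In symbols: Q and ((not P xor (not P -> Q)) nor Q)

not P = not True = False
not P = not True = False
not P -> Q = False -> True = True
not P xor (not P -> Q) = False xor True = True
(not P xor (not P -> Q)) nor Q = True nor True = False
Q and ((not P xor (not P -> Q)) nor Q) = True and False = False
So S2 is false.

S3: Parsed as not P nor (not Q nor ((not Q nor not P) iff not P))

not P = not True = False
not Q = not True = False
not Q = not True = False
not P = not True = False
not Q nor not P = False nor False = True
not P = not True = False
(not Q nor not P) iff not P = True iff False = False
not Q nor ((not Q nor not P) iff not P) = False nor False = True
not P nor (not Q nor ((not Q nor not P) iff not P)) = False nor True = False
So S3 is false.

1 of the 3 statements is true (S1).

1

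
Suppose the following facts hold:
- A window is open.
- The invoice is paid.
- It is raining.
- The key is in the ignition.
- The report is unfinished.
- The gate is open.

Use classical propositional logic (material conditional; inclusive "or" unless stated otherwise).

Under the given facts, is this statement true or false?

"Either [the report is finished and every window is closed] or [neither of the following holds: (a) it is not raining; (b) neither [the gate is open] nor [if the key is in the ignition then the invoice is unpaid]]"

true

Let H = "the report is finished" (F), L = "a window is open" (T), W = "it is raining" (T), P = "the gate is open" (T), U = "the key is in the ignition" (T), R = "the invoice is paid" (T).
This is (H & ~L) | (~W nor (P nor (U -> ~R))).

~L = ~T = F
H & ~L = F & F = F
~W = ~T = F
~R = ~T = F
U -> ~R = T -> F = F
P nor (U -> ~R) = T nor F = F
~W nor (P nor (U -> ~R)) = F nor F = T
(H & ~L) | (~W nor (P nor (U -> ~R))) = F | T = T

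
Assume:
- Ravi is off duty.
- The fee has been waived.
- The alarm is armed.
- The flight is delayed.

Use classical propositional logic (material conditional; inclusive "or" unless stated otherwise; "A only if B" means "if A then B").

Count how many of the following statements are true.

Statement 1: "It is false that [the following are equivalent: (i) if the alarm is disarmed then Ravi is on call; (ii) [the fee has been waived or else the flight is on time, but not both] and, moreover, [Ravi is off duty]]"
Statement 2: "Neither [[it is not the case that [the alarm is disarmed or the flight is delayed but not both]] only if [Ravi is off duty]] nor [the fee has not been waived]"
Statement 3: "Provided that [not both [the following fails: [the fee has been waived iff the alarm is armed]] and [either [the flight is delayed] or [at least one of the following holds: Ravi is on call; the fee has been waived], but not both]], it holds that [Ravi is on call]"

Let U = "the alarm is armed" (T), P = "Ravi is on call" (F), Q = "the fee has been waived" (T), S = "the flight is delayed" (T).

Statement 1: Formalization: ~((~U -> P) <-> ((Q xor ~S) & ~P))

~U = ~T = F
~U -> P = F -> F = T
~S = ~T = F
Q xor ~S = T xor F = T
~P = ~F = T
(Q xor ~S) & ~P = T & T = T
(~U -> P) <-> ((Q xor ~S) & ~P) = T <-> T = T
~((~U -> P) <-> ((Q xor ~S) & ~P)) = ~T = F
Hence Statement 1 is false.

Statement 2: Formalization: (~(~U xor S) -> ~P) nor ~Q

~U = ~T = F
~U xor S = F xor T = T
~(~U xor S) = ~T = F
~P = ~F = T
~(~U xor S) -> ~P = F -> T = T
~Q = ~T = F
(~(~U xor S) -> ~P) nor ~Q = T nor F = F
Thus Statement 2 is false.

Statement 3: Parsed as (~(Q <-> U) nand (S xor (P | Q))) -> P

Q <-> U = T <-> T = T
~(Q <-> U) = ~T = F
P | Q = F | T = T
S xor (P | Q) = T xor T = F
~(Q <-> U) nand (S xor (P | Q)) = F nand F = T
(~(Q <-> U) nand (S xor (P | Q))) -> P = T -> F = F
Hence Statement 3 is false.

0 of the 3 statements are true (none).

0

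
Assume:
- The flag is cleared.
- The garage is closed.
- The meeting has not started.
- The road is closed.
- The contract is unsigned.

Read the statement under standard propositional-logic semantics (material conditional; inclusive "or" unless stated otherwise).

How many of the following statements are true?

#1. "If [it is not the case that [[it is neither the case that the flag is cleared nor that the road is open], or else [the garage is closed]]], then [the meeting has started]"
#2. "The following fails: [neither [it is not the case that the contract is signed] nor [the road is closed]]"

Let P = "the flag is set" (False), S = "the road is closed" (True), Q = "the garage is closed" (True), R = "the meeting has started" (False), U = "the contract is signed" (False).

#1: This is not ((not P nor not S) or Q) -> R.

not P = not False = True
not S = not True = False
not P nor not S = True nor False = False
(not P nor not S) or Q = False or True = True
not ((not P nor not S) or Q) = not True = False
not ((not P nor not S) or Q) -> R = False -> False = True
So #1 is true.

#2: Parsed as not (not U nor S)

not U = not False = True
not U nor S = True nor True = False
not (not U nor S) = not False = True
So #2 is true.

Count: 2.

2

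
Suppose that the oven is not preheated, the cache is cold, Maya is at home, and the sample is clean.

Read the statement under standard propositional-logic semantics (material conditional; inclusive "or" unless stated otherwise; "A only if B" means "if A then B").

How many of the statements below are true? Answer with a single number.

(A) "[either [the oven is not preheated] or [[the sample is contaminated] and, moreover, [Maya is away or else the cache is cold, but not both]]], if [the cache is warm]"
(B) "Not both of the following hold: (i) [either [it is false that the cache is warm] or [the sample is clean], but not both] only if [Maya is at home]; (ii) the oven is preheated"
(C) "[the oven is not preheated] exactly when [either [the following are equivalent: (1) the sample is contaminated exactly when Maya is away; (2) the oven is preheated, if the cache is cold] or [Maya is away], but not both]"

2

Let D = "the cache is warm" (F), U = "the oven is preheated" (F), H = "the sample is contaminated" (F), G = "Maya is at home" (T).

(A): This is D -> (~U | (H & (~G xor ~D))).

~U = ~F = T
~G = ~T = F
~D = ~F = T
~G xor ~D = F xor T = T
H & (~G xor ~D) = F & T = F
~U | (H & (~G xor ~D)) = T | F = T
D -> (~U | (H & (~G xor ~D))) = F -> T = T
Hence (A) is true.

(B): In symbols: ((~D xor ~H) -> G) nand U

~D = ~F = T
~H = ~F = T
~D xor ~H = T xor T = F
(~D xor ~H) -> G = F -> T = T
((~D xor ~H) -> G) nand U = T nand F = T
So (B) is true.

(C): In symbols: ~U <-> (((H <-> ~G) <-> (~D -> U)) xor ~G)

~U = ~F = T
~G = ~T = F
H <-> ~G = F <-> F = T
~D = ~F = T
~D -> U = T -> F = F
(H <-> ~G) <-> (~D -> U) = T <-> F = F
~G = ~T = F
((H <-> ~G) <-> (~D -> U)) xor ~G = F xor F = F
~U <-> (((H <-> ~G) <-> (~D -> U)) xor ~G) = T <-> F = F
Hence (C) is false.

True statements: 2.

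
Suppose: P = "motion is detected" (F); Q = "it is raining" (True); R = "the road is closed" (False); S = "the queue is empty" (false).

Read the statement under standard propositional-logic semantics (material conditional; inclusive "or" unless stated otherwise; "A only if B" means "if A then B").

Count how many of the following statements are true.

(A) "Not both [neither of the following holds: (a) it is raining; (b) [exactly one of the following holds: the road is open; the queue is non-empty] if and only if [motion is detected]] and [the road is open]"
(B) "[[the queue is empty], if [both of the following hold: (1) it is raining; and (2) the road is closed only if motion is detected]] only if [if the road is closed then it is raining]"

(A): In symbols: (Q nor ((not R xor not S) iff P)) nand not R

not R = not False = True
not S = not False = True
not R xor not S = True xor True = False
(not R xor not S) iff P = False iff False = True
Q nor ((not R xor not S) iff P) = True nor True = False
not R = not False = True
(Q nor ((not R xor not S) iff P)) nand not R = False nand True = True
Thus (A) is true.

(B): In symbols: ((Q and (R -> P)) -> S) -> (R -> Q)

R -> P = False -> False = True
Q and (R -> P) = True and True = True
(Q and (R -> P)) -> S = True -> False = False
R -> Q = False -> True = True
((Q and (R -> P)) -> S) -> (R -> Q) = False -> True = True
Hence (B) is true.

True statements: 2 ((A), (B)).

2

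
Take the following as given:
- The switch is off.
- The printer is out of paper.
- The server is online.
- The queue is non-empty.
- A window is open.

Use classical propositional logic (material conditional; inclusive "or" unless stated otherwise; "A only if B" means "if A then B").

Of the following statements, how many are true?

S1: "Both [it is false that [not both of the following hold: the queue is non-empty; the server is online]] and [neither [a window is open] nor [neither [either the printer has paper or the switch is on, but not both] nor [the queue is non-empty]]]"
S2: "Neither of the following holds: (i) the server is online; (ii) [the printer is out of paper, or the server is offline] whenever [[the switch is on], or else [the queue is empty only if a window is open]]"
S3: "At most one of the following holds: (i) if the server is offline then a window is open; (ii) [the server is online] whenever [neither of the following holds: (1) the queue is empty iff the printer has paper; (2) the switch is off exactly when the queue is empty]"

0

Let D = "the queue is empty" (False), M = "the server is online" (True), L = "a window is open" (True), Q = "the printer has paper" (False), S = "the switch is on" (False).

S1: Parsed as not (not D nand M) and (L nor ((Q xor S) nor not D))

not D = not False = True
not D nand M = True nand True = False
not (not D nand M) = not False = True
Q xor S = False xor False = False
not D = not False = True
(Q xor S) nor not D = False nor True = False
L nor ((Q xor S) nor not D) = True nor False = False
not (not D nand M) and (L nor ((Q xor S) nor not D)) = True and False = False
Hence S1 is false.

S2: Parsed as M nor ((S or (D -> L)) -> (not Q or not M))

D -> L = False -> True = True
S or (D -> L) = False or True = True
not Q = not False = True
not M = not True = False
not Q or not M = True or False = True
(S or (D -> L)) -> (not Q or not M) = True -> True = True
M nor ((S or (D -> L)) -> (not Q or not M)) = True nor True = False
So S2 is false.

S3: Formalization: (not M -> L) nand (((D iff Q) nor (not S iff D)) -> M)

not M = not True = False
not M -> L = False -> True = True
D iff Q = False iff False = True
not S = not False = True
not S iff D = True iff False = False
(D iff Q) nor (not S iff D) = True nor False = False
((D iff Q) nor (not S iff D)) -> M = False -> True = True
(not M -> L) nand (((D iff Q) nor (not S iff D)) -> M) = True nand True = False
Thus S3 is false.

Count: 0.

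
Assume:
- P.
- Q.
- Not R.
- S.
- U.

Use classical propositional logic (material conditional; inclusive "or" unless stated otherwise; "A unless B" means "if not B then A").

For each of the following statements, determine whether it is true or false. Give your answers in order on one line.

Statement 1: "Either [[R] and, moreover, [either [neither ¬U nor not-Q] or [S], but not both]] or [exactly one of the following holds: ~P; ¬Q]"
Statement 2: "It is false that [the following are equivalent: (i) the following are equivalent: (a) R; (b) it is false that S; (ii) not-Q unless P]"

Statement 1 False / Statement 2 False

Statement 1: Parsed as (R & ((~U nor ~Q) xor S)) | (~P xor ~Q)

~U = ~T = F
~Q = ~T = F
~U nor ~Q = F nor F = T
(~U nor ~Q) xor S = T xor T = F
R & ((~U nor ~Q) xor S) = F & F = F
~P = ~T = F
~Q = ~T = F
~P xor ~Q = F xor F = F
(R & ((~U nor ~Q) xor S)) | (~P xor ~Q) = F | F = F
Hence Statement 1 is false.

Statement 2: In symbols: ~((R <-> ~S) <-> (~Q | P))

~S = ~T = F
R <-> ~S = F <-> F = T
~Q = ~T = F
~Q | P = F | T = T
(R <-> ~S) <-> (~Q | P) = T <-> T = T
~((R <-> ~S) <-> (~Q | P)) = ~T = F
Thus Statement 2 is false.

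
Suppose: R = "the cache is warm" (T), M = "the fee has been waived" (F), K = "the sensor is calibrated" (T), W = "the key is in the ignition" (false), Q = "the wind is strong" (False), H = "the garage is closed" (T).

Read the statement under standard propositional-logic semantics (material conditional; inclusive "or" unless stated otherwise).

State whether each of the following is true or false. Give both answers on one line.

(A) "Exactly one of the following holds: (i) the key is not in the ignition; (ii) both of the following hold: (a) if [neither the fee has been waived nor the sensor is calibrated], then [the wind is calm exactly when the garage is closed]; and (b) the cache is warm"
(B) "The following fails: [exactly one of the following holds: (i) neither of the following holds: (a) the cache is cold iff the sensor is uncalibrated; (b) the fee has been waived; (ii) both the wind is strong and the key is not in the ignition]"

(A): Parsed as ¬W ⊕ (((M ↓ K) → (¬Q ↔ H)) ∧ R)

¬W = ¬F = T
M ↓ K = F ↓ T = F
¬Q = ¬F = T
¬Q ↔ H = T ↔ T = T
(M ↓ K) → (¬Q ↔ H) = F → T = T
((M ↓ K) → (¬Q ↔ H)) ∧ R = T ∧ T = T
¬W ⊕ (((M ↓ K) → (¬Q ↔ H)) ∧ R) = T ⊕ T = F
So (A) is false.

(B): Parsed as ¬(((¬R ↔ ¬K) ↓ M) ⊕ (Q ∧ ¬W))

¬R = ¬T = F
¬K = ¬T = F
¬R ↔ ¬K = F ↔ F = T
(¬R ↔ ¬K) ↓ M = T ↓ F = F
¬W = ¬F = T
Q ∧ ¬W = F ∧ T = F
((¬R ↔ ¬K) ↓ M) ⊕ (Q ∧ ¬W) = F ⊕ F = F
¬(((¬R ↔ ¬K) ↓ M) ⊕ (Q ∧ ¬W)) = ¬F = T
Thus (B) is true.

(A) false; (B) true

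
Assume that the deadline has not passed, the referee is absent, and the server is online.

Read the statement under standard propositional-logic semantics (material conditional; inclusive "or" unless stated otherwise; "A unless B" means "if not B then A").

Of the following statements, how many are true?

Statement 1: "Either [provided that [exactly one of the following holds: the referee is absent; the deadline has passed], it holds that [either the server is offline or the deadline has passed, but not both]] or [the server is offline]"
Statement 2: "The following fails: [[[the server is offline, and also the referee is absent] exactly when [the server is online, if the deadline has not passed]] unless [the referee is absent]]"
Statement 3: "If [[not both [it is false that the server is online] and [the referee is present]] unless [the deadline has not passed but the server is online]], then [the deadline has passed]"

Let Q = "the referee is present" (False), P = "the deadline has passed" (False), R = "the server is online" (True).

Statement 1: Parsed as ((not Q xor P) -> (not R xor P)) or not R

not Q = not False = True
not Q xor P = True xor False = True
not R = not True = False
not R xor P = False xor False = False
(not Q xor P) -> (not R xor P) = True -> False = False
not R = not True = False
((not Q xor P) -> (not R xor P)) or not R = False or False = False
Hence Statement 1 is false.

Statement 2: This is not (((not R and not Q) iff (not P -> R)) or not Q).

not R = not True = False
not Q = not False = True
not R and not Q = False and True = False
not P = not False = True
not P -> R = True -> True = True
(not R and not Q) iff (not P -> R) = False iff True = False
not Q = not False = True
((not R and not Q) iff (not P -> R)) or not Q = False or True = True
not (((not R and not Q) iff (not P -> R)) or not Q) = not True = False
Thus Statement 2 is false.

Statement 3: In symbols: ((not R nand Q) or (not P and R)) -> P

not R = not True = False
not R nand Q = False nand False = True
not P = not False = True
not P and R = True and True = True
(not R nand Q) or (not P and R) = True or True = True
((not R nand Q) or (not P and R)) -> P = True -> False = False
Hence Statement 3 is false.

Count: 0.

0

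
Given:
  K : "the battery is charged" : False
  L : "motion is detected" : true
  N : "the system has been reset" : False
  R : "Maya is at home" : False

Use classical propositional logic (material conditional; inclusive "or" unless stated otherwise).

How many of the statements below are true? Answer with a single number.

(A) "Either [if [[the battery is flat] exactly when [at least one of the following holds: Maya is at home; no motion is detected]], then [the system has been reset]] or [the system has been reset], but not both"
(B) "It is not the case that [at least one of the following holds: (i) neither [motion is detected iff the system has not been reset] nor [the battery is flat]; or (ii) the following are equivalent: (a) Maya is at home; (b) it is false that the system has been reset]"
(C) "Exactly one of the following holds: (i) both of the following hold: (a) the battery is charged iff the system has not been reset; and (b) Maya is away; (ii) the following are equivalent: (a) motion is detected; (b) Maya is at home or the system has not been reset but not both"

3

(A): Parsed as ((not K iff (R or not L)) -> N) xor N

not K = not False = True
not L = not True = False
R or not L = False or False = False
not K iff (R or not L) = True iff False = False
(not K iff (R or not L)) -> N = False -> False = True
((not K iff (R or not L)) -> N) xor N = True xor False = True
Thus (A) is true.

(B): This is not (((L iff not N) nor not K) or (R iff not N)).

not N = not False = True
L iff not N = True iff True = True
not K = not False = True
(L iff not N) nor not K = True nor True = False
not N = not False = True
R iff not N = False iff True = False
((L iff not N) nor not K) or (R iff not N) = False or False = False
not (((L iff not N) nor not K) or (R iff not N)) = not False = True
So (B) is true.

(C): Formalization: ((K iff not N) and not R) xor (L iff (R xor not N))

not N = not False = True
K iff not N = False iff True = False
not R = not False = True
(K iff not N) and not R = False and True = False
not N = not False = True
R xor not N = False xor True = True
L iff (R xor not N) = True iff True = True
((K iff not N) and not R) xor (L iff (R xor not N)) = False xor True = True
So (C) is true.

True statements: 3 ((A), (B), (C)).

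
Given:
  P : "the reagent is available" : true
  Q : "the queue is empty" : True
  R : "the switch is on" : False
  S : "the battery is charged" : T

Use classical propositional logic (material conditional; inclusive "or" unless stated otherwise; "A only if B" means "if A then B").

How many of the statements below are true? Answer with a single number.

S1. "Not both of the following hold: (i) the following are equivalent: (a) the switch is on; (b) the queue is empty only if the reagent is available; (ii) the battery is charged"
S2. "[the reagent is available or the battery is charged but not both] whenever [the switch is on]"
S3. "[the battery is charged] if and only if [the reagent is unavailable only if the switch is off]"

S1: In symbols: (R <-> (Q -> P)) nand S

Q -> P = T -> T = T
R <-> (Q -> P) = F <-> T = F
(R <-> (Q -> P)) nand S = F nand T = T
Thus S1 is true.

S2: Parsed as R -> (P xor S)

P xor S = T xor T = F
R -> (P xor S) = F -> F = T
So S2 is true.

S3: In symbols: S <-> (~P -> ~R)

~P = ~T = F
~R = ~F = T
~P -> ~R = F -> T = T
S <-> (~P -> ~R) = T <-> T = T
Thus S3 is true.

3 of the 3 statements are true (S1, S2, S3).

3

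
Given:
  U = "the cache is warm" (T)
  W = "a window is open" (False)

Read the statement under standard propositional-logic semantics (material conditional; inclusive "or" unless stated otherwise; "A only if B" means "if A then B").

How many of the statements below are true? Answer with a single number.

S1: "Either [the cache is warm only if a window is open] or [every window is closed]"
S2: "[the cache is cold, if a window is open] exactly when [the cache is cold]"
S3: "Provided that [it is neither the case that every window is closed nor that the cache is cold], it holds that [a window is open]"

S1: In symbols: (U -> W) | ~W

U -> W = T -> F = F
~W = ~F = T
(U -> W) | ~W = F | T = T
Hence S1 is true.

S2: In symbols: (W -> ~U) <-> ~U

~U = ~T = F
W -> ~U = F -> F = T
~U = ~T = F
(W -> ~U) <-> ~U = T <-> F = F
Hence S2 is false.

S3: In symbols: (~W nor ~U) -> W

~W = ~F = T
~U = ~T = F
~W nor ~U = T nor F = F
(~W nor ~U) -> W = F -> F = T
So S3 is true.

True statements: 2 (S1, S3).

2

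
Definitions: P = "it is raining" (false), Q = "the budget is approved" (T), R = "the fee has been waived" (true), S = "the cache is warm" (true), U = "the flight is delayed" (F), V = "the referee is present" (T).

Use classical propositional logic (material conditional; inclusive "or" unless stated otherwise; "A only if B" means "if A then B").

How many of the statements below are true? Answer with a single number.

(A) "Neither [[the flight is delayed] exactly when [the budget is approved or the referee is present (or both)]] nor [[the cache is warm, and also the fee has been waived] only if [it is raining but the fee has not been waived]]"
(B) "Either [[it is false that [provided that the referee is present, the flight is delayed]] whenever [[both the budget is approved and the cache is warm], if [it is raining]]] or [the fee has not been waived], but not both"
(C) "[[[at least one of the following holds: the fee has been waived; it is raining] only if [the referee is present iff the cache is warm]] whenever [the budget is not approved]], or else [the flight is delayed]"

(A): Formalization: (U <-> (Q | V)) nor ((S & R) -> (P & ~R))

Q | V = T | T = T
U <-> (Q | V) = F <-> T = F
S & R = T & T = T
~R = ~T = F
P & ~R = F & F = F
(S & R) -> (P & ~R) = T -> F = F
(U <-> (Q | V)) nor ((S & R) -> (P & ~R)) = F nor F = T
So (A) is true.

(B): Parsed as ((P -> (Q & S)) -> ~(V -> U)) xor ~R

Q & S = T & T = T
P -> (Q & S) = F -> T = T
V -> U = T -> F = F
~(V -> U) = ~F = T
(P -> (Q & S)) -> ~(V -> U) = T -> T = T
~R = ~T = F
((P -> (Q & S)) -> ~(V -> U)) xor ~R = T xor F = T
Hence (B) is true.

(C): This is (~Q -> ((R | P) -> (V <-> S))) | U.

~Q = ~T = F
R | P = T | F = T
V <-> S = T <-> T = T
(R | P) -> (V <-> S) = T -> T = T
~Q -> ((R | P) -> (V <-> S)) = F -> T = T
(~Q -> ((R | P) -> (V <-> S))) | U = T | F = T
So (C) is true.

True statements: 3 ((A), (B), (C)).

3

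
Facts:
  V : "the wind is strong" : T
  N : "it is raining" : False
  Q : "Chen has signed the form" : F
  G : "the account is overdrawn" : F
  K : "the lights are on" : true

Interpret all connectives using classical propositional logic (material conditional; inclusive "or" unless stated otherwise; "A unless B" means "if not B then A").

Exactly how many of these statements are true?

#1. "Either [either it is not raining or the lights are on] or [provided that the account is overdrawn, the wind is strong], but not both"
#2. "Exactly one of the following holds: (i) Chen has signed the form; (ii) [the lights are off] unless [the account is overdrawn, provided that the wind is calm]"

#1: In symbols: (not N or K) xor (G -> V)

not N = not False = True
not N or K = True or True = True
G -> V = False -> True = True
(not N or K) xor (G -> V) = True xor True = False
So #1 is false.

#2: Formalization: Q xor (not K or (not V -> G))

not K = not True = False
not V = not True = False
not V -> G = False -> False = True
not K or (not V -> G) = False or True = True
Q xor (not K or (not V -> G)) = False xor True = True
Hence #2 is true.

True statements: 1.

1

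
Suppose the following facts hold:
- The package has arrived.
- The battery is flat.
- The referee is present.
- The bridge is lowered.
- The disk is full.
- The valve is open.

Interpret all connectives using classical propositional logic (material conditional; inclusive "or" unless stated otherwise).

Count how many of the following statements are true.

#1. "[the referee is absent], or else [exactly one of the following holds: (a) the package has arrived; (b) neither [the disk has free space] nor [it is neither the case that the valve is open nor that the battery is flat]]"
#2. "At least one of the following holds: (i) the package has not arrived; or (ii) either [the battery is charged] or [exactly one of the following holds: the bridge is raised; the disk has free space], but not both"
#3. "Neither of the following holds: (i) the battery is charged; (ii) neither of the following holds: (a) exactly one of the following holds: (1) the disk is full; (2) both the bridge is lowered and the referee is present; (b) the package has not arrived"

0

Let P = "the referee is present" (T), M = "the package has arrived" (T), H = "the disk is full" (T), S = "the valve is open" (T), L = "the battery is charged" (F), U = "the bridge is raised" (F).

#1: Parsed as ~P | (M xor (~H nor (S nor ~L)))

~P = ~T = F
~H = ~T = F
~L = ~F = T
S nor ~L = T nor T = F
~H nor (S nor ~L) = F nor F = T
M xor (~H nor (S nor ~L)) = T xor T = F
~P | (M xor (~H nor (S nor ~L))) = F | F = F
So #1 is false.

#2: Formalization: ~M | (L xor (U xor ~H))

~M = ~T = F
~H = ~T = F
U xor ~H = F xor F = F
L xor (U xor ~H) = F xor F = F
~M | (L xor (U xor ~H)) = F | F = F
Hence #2 is false.

#3: Parsed as L nor ((H xor (~U & P)) nor ~M)

~U = ~F = T
~U & P = T & T = T
H xor (~U & P) = T xor T = F
~M = ~T = F
(H xor (~U & P)) nor ~M = F nor F = T
L nor ((H xor (~U & P)) nor ~M) = F nor T = F
So #3 is false.

True statements: 0 (none).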